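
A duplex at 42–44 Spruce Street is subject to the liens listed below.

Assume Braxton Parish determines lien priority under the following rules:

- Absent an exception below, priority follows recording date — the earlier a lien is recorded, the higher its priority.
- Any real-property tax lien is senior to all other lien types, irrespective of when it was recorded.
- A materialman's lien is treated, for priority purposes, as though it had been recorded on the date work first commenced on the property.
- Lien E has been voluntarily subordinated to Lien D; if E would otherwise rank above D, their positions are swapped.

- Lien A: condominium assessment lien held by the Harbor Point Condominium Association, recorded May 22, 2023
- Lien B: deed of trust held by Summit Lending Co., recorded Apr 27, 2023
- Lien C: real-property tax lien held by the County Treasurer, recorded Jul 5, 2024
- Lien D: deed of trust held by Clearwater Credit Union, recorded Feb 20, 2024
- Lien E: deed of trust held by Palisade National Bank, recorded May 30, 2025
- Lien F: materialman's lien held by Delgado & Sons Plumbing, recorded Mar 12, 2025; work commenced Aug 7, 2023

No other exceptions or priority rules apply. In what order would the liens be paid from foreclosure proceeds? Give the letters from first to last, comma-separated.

C, B, A, F, D, E

First, effective dates: F is treated as recorded Aug 7, 2023, the work-commencement date.
C is a real-property tax lien and takes priority over every other lien.
The other liens, earliest effective date first: B (Apr 27, 2023), A (May 22, 2023), F (Aug 7, 2023), D (Feb 20, 2024), E (May 30, 2025).
E is already junior to D, so the subordination agreement changes nothing.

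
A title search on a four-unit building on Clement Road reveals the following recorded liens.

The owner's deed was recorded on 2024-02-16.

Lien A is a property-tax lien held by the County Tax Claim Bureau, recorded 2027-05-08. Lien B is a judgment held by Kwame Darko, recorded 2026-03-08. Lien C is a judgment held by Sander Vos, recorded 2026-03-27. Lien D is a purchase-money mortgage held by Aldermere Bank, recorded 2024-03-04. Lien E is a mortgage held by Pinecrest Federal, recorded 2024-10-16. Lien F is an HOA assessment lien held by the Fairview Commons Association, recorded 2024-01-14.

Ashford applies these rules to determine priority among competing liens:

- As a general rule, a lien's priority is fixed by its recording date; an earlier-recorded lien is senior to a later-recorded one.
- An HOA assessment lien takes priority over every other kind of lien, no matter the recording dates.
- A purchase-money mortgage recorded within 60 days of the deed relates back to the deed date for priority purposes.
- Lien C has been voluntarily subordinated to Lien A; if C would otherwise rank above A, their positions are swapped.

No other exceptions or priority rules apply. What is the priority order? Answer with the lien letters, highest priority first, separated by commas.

F, D, E, B, A, C

First, effective dates: D's effective date is the deed date, 2024-02-16.
F, as an HOA assessment lien, has superpriority and ranks first.
Among the remaining liens, by effective date: D (2024-02-16), E (2024-10-16), B (2026-03-08), C (2026-03-27), A (2027-05-08).
Because C would otherwise rank above A, the subordination swaps them.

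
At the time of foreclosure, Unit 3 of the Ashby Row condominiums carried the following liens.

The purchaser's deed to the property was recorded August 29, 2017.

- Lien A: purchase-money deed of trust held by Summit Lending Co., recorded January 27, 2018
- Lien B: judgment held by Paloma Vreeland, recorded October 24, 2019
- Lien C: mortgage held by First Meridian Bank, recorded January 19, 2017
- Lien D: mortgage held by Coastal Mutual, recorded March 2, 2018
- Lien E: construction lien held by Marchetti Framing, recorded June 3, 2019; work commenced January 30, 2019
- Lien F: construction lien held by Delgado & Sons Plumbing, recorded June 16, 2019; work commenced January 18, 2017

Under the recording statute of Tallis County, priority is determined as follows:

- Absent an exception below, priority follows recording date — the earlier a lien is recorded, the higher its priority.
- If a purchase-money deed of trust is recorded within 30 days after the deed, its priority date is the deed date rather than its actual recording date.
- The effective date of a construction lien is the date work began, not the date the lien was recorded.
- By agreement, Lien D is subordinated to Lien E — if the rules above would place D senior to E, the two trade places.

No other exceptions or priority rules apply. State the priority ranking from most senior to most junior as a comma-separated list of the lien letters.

F, C, A, E, D, B

Effective dates: A was recorded 151 days after the deed — beyond 30 days — so no relation-back applies; E's effective date is January 30, 2019, when work began; F is treated as recorded January 18, 2017, the work-commencement date.
By effective date, earliest first: F (January 18, 2017), C (January 19, 2017), A (January 27, 2018), D (March 2, 2018), E (January 30, 2019), B (October 24, 2019).
The subordination applies — D was senior to E — so D and E swap.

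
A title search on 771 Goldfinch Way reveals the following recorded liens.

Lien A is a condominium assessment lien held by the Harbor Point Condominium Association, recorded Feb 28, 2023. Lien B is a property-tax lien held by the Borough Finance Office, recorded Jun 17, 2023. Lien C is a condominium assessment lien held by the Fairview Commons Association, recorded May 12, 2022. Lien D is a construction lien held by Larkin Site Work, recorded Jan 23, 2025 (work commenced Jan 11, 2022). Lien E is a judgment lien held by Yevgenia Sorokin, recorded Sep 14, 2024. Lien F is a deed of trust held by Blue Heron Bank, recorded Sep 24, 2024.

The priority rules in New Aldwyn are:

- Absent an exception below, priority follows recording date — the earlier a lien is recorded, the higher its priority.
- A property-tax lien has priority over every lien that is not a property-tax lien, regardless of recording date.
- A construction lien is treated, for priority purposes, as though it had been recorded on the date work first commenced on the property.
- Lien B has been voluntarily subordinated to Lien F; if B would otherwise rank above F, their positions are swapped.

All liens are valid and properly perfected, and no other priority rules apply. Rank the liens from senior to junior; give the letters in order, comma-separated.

F, D, C, A, E, B

Effective dates: D relates back to Jan 11, 2022 (work commenced).
B is a property-tax lien, so it outranks all other liens regardless of date.
Remaining liens by effective date: D (Jan 11, 2022), C (May 12, 2022), A (Feb 28, 2023), E (Sep 14, 2024), F (Sep 24, 2024).
B would otherwise be senior to F, so under the subordination agreement B and F exchange positions.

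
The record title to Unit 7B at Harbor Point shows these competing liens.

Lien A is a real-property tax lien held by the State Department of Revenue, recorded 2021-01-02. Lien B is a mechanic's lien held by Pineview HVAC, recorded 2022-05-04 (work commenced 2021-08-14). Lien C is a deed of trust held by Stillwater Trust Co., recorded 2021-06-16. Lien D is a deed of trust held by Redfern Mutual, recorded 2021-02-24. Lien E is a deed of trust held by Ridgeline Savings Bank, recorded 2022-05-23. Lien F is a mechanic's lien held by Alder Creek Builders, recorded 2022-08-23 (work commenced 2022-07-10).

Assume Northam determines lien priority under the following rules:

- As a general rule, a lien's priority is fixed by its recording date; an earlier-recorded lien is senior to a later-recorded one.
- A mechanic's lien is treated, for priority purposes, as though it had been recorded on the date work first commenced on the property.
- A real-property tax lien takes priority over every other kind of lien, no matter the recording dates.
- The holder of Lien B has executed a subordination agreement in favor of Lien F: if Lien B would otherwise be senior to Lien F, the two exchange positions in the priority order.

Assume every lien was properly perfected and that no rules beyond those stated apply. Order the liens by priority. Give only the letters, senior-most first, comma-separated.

A, D, C, F, E, B

Effective dates after the stated exceptions: B's effective date is 2021-08-14, when work began; F's effective date is 2022-07-10, when work began.
A is a real-property tax lien and takes priority over every other lien.
Remaining liens by effective date: D (2021-02-24), C (2021-06-16), B (2021-08-14), E (2022-05-23), F (2022-07-10).
The subordination applies — B was senior to F — so B and F swap.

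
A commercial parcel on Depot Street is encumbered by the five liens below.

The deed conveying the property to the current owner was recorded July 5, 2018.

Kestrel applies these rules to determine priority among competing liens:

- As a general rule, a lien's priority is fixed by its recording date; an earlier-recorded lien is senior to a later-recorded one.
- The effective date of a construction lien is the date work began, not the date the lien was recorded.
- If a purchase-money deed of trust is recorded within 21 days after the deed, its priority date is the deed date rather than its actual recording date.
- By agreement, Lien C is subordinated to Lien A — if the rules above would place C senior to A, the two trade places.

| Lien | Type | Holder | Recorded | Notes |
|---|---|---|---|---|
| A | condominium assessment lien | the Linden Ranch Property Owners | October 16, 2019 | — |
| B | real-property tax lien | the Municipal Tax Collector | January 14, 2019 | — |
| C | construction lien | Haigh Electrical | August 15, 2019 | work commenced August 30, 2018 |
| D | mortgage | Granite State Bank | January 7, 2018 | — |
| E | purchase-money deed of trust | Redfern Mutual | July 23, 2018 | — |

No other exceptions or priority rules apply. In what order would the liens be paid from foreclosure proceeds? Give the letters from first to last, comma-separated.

D, E, A, B, C

Effective dates: C is treated as recorded August 30, 2018, the work-commencement date; E was recorded within the 21-day window, so its effective date is the deed date July 5, 2018.
Ordering by effective date: D (January 7, 2018), E (July 5, 2018), C (August 30, 2018), B (January 14, 2019), A (October 16, 2019).
C would otherwise be senior to A, so under the subordination agreement C and A exchange positions.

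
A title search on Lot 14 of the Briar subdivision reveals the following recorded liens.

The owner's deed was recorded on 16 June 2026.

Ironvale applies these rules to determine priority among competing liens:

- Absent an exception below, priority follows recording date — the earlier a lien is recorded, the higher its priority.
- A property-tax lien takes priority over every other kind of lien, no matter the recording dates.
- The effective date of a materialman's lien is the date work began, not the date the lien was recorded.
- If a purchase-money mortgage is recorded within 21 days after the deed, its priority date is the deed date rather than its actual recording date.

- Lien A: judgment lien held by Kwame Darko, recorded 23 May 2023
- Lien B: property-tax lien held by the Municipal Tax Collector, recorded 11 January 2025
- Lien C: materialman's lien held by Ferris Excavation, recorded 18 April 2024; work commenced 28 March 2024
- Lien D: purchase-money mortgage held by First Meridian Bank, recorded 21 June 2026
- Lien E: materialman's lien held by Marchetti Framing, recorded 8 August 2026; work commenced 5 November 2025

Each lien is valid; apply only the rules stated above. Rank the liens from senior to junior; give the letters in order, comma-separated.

B, A, C, E, D

Adjusting effective dates: C relates back to 28 March 2024 (work commenced); D's effective date is the deed date, 16 June 2026; E's effective date is 5 November 2025, when work began.
B is a property-tax lien and takes priority over every other lien.
Ordering the rest by effective date: A (23 May 2023), C (28 March 2024), E (5 November 2025), D (16 June 2026).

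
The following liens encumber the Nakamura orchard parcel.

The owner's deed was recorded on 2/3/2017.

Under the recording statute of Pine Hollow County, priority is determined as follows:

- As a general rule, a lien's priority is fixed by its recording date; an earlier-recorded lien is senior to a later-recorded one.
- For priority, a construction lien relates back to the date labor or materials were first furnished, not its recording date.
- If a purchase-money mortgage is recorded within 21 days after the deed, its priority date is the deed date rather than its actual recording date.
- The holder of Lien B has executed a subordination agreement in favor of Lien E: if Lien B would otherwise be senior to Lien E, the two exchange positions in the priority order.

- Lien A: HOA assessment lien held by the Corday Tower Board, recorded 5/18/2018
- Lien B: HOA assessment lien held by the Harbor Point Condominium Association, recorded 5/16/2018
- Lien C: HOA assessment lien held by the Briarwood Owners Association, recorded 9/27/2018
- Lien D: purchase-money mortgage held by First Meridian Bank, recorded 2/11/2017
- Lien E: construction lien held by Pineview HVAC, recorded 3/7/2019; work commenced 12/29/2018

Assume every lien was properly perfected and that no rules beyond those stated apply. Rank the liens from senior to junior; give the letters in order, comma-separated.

First, effective dates: D relates back to the deed date 2/3/2017; E is treated as recorded 12/29/2018, the work-commencement date.
Sorted by effective date: D (2/3/2017), B (5/16/2018), A (5/18/2018), C (9/27/2018), E (12/29/2018).
B is senior to E before the subordination, so the two trade places.

D, E, A, C, B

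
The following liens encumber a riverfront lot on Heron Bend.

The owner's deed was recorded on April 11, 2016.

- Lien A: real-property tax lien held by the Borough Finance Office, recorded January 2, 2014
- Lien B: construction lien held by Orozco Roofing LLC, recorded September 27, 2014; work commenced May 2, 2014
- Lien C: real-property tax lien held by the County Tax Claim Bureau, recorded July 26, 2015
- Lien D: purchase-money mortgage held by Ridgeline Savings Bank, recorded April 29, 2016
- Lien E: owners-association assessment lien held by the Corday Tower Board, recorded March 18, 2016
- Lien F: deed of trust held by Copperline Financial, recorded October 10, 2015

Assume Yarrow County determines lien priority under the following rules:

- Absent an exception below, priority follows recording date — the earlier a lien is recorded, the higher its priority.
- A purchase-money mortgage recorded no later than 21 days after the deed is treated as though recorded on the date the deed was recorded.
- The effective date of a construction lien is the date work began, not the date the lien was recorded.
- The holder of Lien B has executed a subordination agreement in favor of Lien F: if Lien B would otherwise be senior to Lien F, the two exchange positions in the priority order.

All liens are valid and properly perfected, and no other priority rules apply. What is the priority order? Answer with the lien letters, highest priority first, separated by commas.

Adjusting effective dates: B relates back to May 2, 2014 (work commenced); D's effective date is the deed date, April 11, 2016.
By effective date, earliest first: A (January 2, 2014), B (May 2, 2014), C (July 26, 2015), F (October 10, 2015), E (March 18, 2016), D (April 11, 2016).
B would otherwise be senior to F, so under the subordination agreement B and F exchange positions.

A, F, C, B, E, D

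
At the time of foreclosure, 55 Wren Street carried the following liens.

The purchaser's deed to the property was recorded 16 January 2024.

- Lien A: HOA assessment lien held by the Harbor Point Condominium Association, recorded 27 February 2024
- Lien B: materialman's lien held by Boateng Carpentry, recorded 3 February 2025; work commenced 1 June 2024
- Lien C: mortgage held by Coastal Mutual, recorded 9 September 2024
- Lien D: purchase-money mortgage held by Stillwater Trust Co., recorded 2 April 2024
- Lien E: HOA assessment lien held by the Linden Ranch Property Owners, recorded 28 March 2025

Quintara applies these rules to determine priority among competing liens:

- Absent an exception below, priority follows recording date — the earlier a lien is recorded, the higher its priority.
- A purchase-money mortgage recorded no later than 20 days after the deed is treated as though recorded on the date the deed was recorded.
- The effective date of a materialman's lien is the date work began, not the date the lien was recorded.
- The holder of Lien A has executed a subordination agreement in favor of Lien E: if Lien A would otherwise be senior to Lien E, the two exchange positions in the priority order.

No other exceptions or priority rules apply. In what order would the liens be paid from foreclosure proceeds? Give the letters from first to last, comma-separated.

E, D, B, C, A

Effective dates: B's effective date is 1 June 2024, when work began; D was recorded 77 days after the deed, outside the 20-day window, so it keeps its recording date.
By effective date, earliest first: A (27 February 2024), D (2 April 2024), B (1 June 2024), C (9 September 2024), E (28 March 2025).
Because A would otherwise rank above E, the subordination swaps them.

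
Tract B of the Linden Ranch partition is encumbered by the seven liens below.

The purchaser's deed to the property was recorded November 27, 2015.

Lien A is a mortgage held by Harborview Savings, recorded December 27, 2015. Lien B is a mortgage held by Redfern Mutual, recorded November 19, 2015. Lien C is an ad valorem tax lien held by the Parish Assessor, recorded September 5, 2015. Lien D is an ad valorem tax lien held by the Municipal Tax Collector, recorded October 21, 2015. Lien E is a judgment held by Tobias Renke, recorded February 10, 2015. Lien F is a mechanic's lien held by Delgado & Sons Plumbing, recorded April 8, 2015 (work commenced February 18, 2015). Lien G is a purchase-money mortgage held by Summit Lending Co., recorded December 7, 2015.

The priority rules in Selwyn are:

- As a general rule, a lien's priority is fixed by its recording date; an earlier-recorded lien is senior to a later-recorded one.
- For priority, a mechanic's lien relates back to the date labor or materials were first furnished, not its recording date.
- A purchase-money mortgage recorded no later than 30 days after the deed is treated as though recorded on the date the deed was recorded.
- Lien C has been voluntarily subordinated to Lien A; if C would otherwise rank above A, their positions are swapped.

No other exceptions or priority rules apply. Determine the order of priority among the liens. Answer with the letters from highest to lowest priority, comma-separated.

E, F, A, D, B, G, C

Effective dates after the stated exceptions: F is treated as recorded February 18, 2015, the work-commencement date; G's effective date is the deed date, November 27, 2015.
Ordering by effective date: E (February 10, 2015), F (February 18, 2015), C (September 5, 2015), D (October 21, 2015), B (November 19, 2015), G (November 27, 2015), A (December 27, 2015).
The subordination applies — C was senior to A — so C and A swap.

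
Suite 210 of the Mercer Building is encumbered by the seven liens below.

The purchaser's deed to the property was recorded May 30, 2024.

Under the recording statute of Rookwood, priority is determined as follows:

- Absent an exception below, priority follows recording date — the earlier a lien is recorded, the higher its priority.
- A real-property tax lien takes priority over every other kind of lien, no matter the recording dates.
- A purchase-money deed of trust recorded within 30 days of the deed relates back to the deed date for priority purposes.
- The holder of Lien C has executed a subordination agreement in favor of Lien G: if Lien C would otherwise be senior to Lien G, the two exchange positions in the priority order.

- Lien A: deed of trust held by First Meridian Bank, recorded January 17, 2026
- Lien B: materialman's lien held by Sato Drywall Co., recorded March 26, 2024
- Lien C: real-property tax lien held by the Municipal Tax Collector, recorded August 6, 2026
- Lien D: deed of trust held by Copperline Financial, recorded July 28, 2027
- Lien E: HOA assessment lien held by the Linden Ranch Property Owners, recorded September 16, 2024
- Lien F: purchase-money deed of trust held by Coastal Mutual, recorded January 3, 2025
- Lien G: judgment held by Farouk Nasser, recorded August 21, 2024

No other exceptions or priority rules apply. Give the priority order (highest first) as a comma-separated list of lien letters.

Adjusting effective dates: F was recorded 218 days after the deed — beyond 30 days — so no relation-back applies.
C is a real-property tax lien, so it outranks all other liens regardless of date.
Remaining liens by effective date: B (March 26, 2024), G (August 21, 2024), E (September 16, 2024), F (January 3, 2025), A (January 17, 2026), D (July 28, 2027).
C would otherwise be senior to G, so under the subordination agreement C and G exchange positions.

G, B, C, E, F, A, D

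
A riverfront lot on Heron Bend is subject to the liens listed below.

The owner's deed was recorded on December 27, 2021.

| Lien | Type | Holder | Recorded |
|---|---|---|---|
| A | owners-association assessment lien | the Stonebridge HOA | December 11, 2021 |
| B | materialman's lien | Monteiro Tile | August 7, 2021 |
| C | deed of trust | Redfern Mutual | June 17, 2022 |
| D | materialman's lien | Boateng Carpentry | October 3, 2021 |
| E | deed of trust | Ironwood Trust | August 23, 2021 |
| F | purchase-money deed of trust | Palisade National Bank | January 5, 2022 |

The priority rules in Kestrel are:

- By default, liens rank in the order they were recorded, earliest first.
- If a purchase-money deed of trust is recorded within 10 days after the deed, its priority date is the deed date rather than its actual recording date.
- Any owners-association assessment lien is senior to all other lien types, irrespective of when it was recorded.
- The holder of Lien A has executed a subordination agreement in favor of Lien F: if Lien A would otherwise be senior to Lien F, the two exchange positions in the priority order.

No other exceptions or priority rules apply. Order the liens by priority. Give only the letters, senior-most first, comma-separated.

F, B, E, D, A, C

Adjusting effective dates: F relates back to the deed date December 27, 2021.
A, as an owners-association assessment lien, has superpriority and ranks first.
Remaining liens by effective date: B (August 7, 2021), E (August 23, 2021), D (October 3, 2021), F (December 27, 2021), C (June 17, 2022).
A is senior to F before the subordination, so the two trade places.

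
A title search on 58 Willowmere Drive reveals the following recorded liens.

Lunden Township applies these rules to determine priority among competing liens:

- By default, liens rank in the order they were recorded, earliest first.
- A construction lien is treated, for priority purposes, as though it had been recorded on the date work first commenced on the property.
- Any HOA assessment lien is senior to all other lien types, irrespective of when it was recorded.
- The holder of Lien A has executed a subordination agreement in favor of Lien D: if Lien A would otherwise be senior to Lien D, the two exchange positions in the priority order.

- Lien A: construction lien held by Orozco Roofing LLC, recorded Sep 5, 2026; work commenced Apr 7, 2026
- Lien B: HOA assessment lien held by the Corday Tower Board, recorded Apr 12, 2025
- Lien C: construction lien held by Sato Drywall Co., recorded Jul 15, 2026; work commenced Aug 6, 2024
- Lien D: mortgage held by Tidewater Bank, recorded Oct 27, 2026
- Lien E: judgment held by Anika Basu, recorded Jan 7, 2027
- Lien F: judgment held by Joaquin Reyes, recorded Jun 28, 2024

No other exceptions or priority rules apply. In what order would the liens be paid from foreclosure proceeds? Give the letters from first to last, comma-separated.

B, F, C, D, A, E

Adjusting effective dates: A's effective date is Apr 7, 2026, when work began; C's effective date is Aug 6, 2024, when work began.
As an HOA assessment lien, B is senior to every other lien.
Remaining liens by effective date: F (Jun 28, 2024), C (Aug 6, 2024), A (Apr 7, 2026), D (Oct 27, 2026), E (Jan 7, 2027).
Because A would otherwise rank above D, the subordination swaps them.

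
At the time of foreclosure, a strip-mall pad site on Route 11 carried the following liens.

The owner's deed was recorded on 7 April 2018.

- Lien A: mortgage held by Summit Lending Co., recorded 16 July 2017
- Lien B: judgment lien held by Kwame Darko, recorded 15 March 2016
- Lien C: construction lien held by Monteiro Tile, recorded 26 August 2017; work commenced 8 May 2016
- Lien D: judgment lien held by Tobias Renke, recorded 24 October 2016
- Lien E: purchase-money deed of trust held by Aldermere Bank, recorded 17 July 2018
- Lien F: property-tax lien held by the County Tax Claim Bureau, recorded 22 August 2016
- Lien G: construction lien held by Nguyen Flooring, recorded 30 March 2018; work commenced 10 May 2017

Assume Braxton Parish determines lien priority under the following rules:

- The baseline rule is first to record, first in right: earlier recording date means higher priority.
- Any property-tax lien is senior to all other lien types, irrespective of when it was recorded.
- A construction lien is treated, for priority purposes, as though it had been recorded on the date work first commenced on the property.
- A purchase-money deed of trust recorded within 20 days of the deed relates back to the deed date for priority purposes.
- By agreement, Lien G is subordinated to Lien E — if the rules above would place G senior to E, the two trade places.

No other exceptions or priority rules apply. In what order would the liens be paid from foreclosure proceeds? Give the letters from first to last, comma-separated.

F, B, C, D, E, A, G

Effective dates: C is treated as recorded 8 May 2016, the work-commencement date; E missed the 20-day window (101 days after the deed), so its recording date stands; G relates back to 10 May 2017 (work commenced).
F, as a property-tax lien, has superpriority and ranks first.
The other liens, earliest effective date first: B (15 March 2016), C (8 May 2016), D (24 October 2016), G (10 May 2017), A (16 July 2017), E (17 July 2018).
Because G would otherwise rank above E, the subordination swaps them.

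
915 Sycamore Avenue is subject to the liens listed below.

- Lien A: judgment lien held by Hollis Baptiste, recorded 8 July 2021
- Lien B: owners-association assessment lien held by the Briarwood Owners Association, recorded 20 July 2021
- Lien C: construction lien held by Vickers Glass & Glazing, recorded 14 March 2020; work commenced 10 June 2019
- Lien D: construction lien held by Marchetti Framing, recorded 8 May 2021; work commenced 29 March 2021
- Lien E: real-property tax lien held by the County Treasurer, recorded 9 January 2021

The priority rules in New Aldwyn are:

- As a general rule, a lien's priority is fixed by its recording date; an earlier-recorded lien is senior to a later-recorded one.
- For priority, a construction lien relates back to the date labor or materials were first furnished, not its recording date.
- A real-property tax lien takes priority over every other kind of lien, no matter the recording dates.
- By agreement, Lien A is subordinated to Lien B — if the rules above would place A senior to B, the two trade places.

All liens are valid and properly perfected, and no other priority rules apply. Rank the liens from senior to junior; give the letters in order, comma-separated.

First, effective dates: C is treated as recorded 10 June 2019, the work-commencement date; D is treated as recorded 29 March 2021, the work-commencement date.
E, as a real-property tax lien, has superpriority and ranks first.
Remaining liens by effective date: C (10 June 2019), D (29 March 2021), A (8 July 2021), B (20 July 2021).
A is senior to B before the subordination, so the two trade places.

E, C, D, B, A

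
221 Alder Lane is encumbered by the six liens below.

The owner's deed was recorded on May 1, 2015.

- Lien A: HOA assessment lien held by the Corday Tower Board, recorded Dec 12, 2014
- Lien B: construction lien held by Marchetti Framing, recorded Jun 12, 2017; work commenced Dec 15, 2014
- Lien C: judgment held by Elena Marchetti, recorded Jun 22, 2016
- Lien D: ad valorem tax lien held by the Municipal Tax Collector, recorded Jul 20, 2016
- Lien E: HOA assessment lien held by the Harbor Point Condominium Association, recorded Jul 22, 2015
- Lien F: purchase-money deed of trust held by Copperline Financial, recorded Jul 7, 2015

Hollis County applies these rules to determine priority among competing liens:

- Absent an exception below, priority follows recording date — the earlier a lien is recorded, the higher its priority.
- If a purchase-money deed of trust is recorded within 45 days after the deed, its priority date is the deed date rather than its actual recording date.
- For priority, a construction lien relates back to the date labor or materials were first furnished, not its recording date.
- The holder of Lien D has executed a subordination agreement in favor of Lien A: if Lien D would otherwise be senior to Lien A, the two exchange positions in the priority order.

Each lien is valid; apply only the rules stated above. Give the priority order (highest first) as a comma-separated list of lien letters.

A, B, F, E, C, D

Effective dates: B relates back to Dec 15, 2014 (work commenced); F missed the 45-day window (67 days after the deed), so its recording date stands.
By effective date: A (Dec 12, 2014), B (Dec 15, 2014), F (Jul 7, 2015), E (Jul 22, 2015), C (Jun 22, 2016), D (Jul 20, 2016).
D already ranks below A; the subordination has no effect.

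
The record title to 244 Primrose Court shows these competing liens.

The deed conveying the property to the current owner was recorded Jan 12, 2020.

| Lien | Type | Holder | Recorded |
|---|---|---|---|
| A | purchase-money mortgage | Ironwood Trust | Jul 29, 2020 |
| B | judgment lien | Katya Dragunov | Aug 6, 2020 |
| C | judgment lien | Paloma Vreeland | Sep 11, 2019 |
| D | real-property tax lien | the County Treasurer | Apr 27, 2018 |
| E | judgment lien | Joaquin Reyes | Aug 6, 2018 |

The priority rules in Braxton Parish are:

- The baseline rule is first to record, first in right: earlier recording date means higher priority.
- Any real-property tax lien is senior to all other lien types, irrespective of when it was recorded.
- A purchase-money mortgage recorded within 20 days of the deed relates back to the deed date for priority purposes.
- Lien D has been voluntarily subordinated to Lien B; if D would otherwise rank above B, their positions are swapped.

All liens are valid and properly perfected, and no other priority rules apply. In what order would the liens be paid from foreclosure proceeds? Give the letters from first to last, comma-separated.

First, effective dates: A was recorded 199 days after the deed, outside the 20-day window, so it keeps its recording date.
D is a real-property tax lien and takes priority over every other lien.
Ordering the rest by effective date: E (Aug 6, 2018), C (Sep 11, 2019), A (Jul 29, 2020), B (Aug 6, 2020).
The subordination applies — D was senior to B — so D and B swap.

B, E, C, A, D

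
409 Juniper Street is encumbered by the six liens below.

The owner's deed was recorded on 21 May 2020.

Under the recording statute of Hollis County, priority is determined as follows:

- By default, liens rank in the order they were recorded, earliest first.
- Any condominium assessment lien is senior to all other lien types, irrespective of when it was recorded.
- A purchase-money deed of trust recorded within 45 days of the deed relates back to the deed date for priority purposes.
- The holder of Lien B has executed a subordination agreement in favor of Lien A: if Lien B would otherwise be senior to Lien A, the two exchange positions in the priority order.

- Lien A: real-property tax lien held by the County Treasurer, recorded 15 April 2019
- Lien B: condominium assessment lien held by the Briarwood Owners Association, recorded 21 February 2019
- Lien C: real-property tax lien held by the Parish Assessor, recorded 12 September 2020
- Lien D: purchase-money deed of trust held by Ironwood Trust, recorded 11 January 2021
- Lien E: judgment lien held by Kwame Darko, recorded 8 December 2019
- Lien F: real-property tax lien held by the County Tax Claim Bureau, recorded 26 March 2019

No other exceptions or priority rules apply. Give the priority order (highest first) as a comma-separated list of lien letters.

A, F, B, E, C, D

Adjusting effective dates: D was recorded 235 days after the deed — beyond 45 days — so no relation-back applies.
B is a condominium assessment lien and takes priority over every other lien.
Ordering the rest by effective date: F (26 March 2019), A (15 April 2019), E (8 December 2019), C (12 September 2020), D (11 January 2021).
Because B would otherwise rank above A, the subordination swaps them.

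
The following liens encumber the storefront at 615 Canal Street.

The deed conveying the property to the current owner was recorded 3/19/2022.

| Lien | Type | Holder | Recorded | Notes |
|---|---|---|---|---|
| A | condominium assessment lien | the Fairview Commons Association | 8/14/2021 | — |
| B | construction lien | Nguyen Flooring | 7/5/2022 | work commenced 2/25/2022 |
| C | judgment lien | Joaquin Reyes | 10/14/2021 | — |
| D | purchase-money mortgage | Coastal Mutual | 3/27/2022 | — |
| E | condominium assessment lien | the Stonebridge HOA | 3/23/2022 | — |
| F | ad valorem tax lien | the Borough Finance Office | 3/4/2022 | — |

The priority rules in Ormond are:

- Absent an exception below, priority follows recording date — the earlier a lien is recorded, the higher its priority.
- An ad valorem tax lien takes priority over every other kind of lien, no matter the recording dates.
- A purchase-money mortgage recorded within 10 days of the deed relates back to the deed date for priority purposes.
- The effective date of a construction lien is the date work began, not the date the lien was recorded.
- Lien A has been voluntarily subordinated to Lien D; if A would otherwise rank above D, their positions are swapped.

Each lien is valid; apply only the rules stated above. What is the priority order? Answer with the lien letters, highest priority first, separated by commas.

Effective dates after the stated exceptions: B relates back to 2/25/2022 (work commenced); D's effective date is the deed date, 3/19/2022.
F is an ad valorem tax lien and takes priority over every other lien.
Remaining liens by effective date: A (8/14/2021), C (10/14/2021), B (2/25/2022), D (3/19/2022), E (3/23/2022).
The subordination applies — A was senior to D — so A and D swap.

F, D, C, B, A, E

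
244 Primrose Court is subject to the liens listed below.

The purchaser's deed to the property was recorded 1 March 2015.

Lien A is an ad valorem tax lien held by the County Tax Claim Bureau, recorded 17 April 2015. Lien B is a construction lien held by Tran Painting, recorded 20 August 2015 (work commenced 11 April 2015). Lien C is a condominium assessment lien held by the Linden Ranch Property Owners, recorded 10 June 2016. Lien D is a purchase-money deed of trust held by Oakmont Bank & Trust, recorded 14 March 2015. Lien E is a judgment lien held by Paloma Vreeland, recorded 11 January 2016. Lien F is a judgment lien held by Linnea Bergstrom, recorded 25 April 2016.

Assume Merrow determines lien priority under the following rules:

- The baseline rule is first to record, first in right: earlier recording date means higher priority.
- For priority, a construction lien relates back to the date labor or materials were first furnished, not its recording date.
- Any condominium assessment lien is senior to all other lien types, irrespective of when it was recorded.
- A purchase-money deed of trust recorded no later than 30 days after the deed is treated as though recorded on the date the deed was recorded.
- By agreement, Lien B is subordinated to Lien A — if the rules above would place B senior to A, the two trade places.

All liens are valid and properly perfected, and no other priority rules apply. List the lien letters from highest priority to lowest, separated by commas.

Effective dates: B relates back to 11 April 2015 (work commenced); D relates back to the deed date 1 March 2015.
C is a condominium assessment lien and takes priority over every other lien.
Ordering the rest by effective date: D (1 March 2015), B (11 April 2015), A (17 April 2015), E (11 January 2016), F (25 April 2016).
The subordination applies — B was senior to A — so B and A swap.

C, D, A, B, E, F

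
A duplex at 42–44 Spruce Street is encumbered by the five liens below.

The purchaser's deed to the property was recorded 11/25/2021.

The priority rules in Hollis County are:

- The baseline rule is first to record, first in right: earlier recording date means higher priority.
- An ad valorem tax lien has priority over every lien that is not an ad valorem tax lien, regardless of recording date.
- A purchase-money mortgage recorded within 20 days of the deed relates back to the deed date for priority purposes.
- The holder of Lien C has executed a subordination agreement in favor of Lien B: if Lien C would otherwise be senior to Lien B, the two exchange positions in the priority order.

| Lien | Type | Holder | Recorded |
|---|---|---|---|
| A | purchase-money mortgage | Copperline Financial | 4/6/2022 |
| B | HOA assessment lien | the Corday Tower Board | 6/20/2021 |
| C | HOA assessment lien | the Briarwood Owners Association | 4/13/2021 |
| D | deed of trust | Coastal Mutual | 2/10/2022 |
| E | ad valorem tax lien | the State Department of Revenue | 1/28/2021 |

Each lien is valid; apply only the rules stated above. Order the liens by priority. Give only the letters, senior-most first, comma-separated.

Effective dates: A missed the 20-day window (132 days after the deed), so its recording date stands.
E, as an ad valorem tax lien, has superpriority and ranks first.
Among the remaining liens, by effective date: C (4/13/2021), B (6/20/2021), D (2/10/2022), A (4/6/2022).
The subordination applies — C was senior to B — so C and B swap.

E, B, C, D, A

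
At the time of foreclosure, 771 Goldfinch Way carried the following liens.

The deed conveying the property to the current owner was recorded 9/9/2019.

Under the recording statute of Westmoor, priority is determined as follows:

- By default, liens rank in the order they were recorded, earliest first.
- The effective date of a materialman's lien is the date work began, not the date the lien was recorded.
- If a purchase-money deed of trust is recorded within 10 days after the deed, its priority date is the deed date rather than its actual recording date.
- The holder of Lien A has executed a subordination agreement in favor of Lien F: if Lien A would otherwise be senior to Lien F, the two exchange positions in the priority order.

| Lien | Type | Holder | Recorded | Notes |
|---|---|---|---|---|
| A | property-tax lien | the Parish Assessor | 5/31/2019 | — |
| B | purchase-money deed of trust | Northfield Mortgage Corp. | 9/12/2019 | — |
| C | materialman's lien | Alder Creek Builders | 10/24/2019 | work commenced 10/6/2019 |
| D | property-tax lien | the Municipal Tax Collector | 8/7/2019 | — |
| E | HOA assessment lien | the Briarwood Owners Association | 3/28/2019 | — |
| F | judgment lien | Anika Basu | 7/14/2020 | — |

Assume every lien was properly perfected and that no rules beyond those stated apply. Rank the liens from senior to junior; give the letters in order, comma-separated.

First, effective dates: B was recorded within the 10-day window, so its effective date is the deed date 9/9/2019; C is treated as recorded 10/6/2019, the work-commencement date.
By effective date: E (3/28/2019), A (5/31/2019), D (8/7/2019), B (9/9/2019), C (10/6/2019), F (7/14/2020).
The subordination applies — A was senior to F — so A and F swap.

E, F, D, B, C, A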